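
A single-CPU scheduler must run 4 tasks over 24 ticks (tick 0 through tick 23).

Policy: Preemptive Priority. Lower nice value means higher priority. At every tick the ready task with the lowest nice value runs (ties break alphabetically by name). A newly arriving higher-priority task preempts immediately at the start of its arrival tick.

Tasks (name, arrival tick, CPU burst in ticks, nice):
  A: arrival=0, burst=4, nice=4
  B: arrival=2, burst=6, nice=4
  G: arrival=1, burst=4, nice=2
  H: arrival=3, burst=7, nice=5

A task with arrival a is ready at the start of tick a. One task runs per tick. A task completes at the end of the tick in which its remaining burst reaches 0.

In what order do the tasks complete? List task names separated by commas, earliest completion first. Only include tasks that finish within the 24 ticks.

t=0: ready={A} → run A
t=1: ready={A,G} → run G
t=2: ready={A,B,G} → run G
t=3: ready={A,B,G,H} → run G
t=4: ready={A,B,G,H} → run G
t=5: ready={A,B,H} → run A
t=6: ready={A,B,H} → run A
t=7: ready={A,B,H} → run A
t=8: ready={B,H} → run B
t=9: ready={B,H} → run B
t=10: ready={B,H} → run B
t=11: ready={B,H} → run B
t=12: ready={B,H} → run B
t=13: ready={B,H} → run B
t=14: ready={H} → run H
t=15: ready={H} → run H
t=16: ready={H} → run H
t=17: ready={H} → run H
t=18: ready={H} → run H
t=19: ready={H} → run H
t=20: ready={H} → run H
t=21: (idle)
t=22: (idle)
t=23: (idle)

completion order = G, A, B, H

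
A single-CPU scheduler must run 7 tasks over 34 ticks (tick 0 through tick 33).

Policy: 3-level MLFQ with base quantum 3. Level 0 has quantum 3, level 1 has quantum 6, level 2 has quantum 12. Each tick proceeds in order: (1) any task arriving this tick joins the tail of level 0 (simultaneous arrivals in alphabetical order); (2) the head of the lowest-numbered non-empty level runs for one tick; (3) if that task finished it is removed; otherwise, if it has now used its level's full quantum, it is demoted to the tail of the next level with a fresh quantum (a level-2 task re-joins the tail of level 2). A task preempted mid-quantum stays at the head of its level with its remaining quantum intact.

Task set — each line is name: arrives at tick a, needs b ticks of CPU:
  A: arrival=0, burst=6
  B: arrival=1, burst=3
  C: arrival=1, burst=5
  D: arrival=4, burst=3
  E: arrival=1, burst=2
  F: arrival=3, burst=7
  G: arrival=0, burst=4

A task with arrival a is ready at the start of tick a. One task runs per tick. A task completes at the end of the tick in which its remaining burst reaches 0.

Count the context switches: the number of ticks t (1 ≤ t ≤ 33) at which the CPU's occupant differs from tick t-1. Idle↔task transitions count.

t=0: L0/L1/L2 = AG/-/- → run A
t=1: L0/L1/L2 = AGBCE/-/- → run A
t=2: L0/L1/L2 = AGBCE/-/- → run A
t=3: L0/L1/L2 = GBCEF/A/- → run G
t=4: L0/L1/L2 = GBCEFD/A/- → run G
t=5: L0/L1/L2 = GBCEFD/A/- → run G
t=6: L0/L1/L2 = BCEFD/AG/- → run B
t=7: L0/L1/L2 = BCEFD/AG/- → run B
t=8: L0/L1/L2 = BCEFD/AG/- → run B
t=9: L0/L1/L2 = CEFD/AG/- → run C
t=10: L0/L1/L2 = CEFD/AG/- → run C
t=11: L0/L1/L2 = CEFD/AG/- → run C
t=12: L0/L1/L2 = EFD/AGC/- → run E
t=13: L0/L1/L2 = EFD/AGC/- → run E
t=14: L0/L1/L2 = FD/AGC/- → run F
t=15: L0/L1/L2 = FD/AGC/- → run F
t=16: L0/L1/L2 = FD/AGC/- → run F
t=17: L0/L1/L2 = D/AGCF/- → run D
t=18: L0/L1/L2 = D/AGCF/- → run D
t=19: L0/L1/L2 = D/AGCF/- → run D
t=20: L0/L1/L2 = -/AGCF/- → run A
t=21: L0/L1/L2 = -/AGCF/- → run A
t=22: L0/L1/L2 = -/AGCF/- → run A
t=23: L0/L1/L2 = -/GCF/- → run G
t=24: L0/L1/L2 = -/CF/- → run C
t=25: L0/L1/L2 = -/CF/- → run C
t=26: L0/L1/L2 = -/F/- → run F
t=27: L0/L1/L2 = -/F/- → run F
t=28: L0/L1/L2 = -/F/- → run F
t=29: L0/L1/L2 = -/F/- → run F
t=30: (idle)
t=31: (idle)
t=32: (idle)
t=33: (idle)

context switches = 11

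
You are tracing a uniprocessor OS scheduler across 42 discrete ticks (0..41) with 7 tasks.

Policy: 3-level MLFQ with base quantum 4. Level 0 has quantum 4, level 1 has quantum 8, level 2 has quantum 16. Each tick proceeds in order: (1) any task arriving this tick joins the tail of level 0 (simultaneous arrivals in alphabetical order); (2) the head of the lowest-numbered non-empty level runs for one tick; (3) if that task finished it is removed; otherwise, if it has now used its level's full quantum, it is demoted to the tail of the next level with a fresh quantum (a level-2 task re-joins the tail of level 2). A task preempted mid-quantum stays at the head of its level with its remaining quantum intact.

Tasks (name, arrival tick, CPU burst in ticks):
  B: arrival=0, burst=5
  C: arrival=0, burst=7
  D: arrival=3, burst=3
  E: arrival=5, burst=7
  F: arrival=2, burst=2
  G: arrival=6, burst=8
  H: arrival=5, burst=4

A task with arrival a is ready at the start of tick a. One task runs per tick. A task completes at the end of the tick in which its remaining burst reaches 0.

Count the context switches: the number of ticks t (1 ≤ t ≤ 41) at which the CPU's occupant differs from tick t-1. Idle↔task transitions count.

context switches = 11

t=0: L0/L1/L2 = BC/-/- → run B
t=1: L0/L1/L2 = BC/-/- → run B
t=2: L0/L1/L2 = BCF/-/- → run B
t=3: L0/L1/L2 = BCFD/-/- → run B
t=4: L0/L1/L2 = CFD/B/- → run C
t=5: L0/L1/L2 = CFDEH/B/- → run C
t=6: L0/L1/L2 = CFDEHG/B/- → run C
t=7: L0/L1/L2 = CFDEHG/B/- → run C
t=8: L0/L1/L2 = FDEHG/BC/- → run F
t=9: L0/L1/L2 = FDEHG/BC/- → run F
t=10: L0/L1/L2 = DEHG/BC/- → run D
t=11: L0/L1/L2 = DEHG/BC/- → run D
t=12: L0/L1/L2 = DEHG/BC/- → run D
t=13: L0/L1/L2 = EHG/BC/- → run E
t=14: L0/L1/L2 = EHG/BC/- → run E
t=15: L0/L1/L2 = EHG/BC/- → run E
t=16: L0/L1/L2 = EHG/BC/- → run E
t=17: L0/L1/L2 = HG/BCE/- → run H
t=18: L0/L1/L2 = HG/BCE/- → run H
t=19: L0/L1/L2 = HG/BCE/- → run H
t=20: L0/L1/L2 = HG/BCE/- → run H
t=21: L0/L1/L2 = G/BCE/- → run G
t=22: L0/L1/L2 = G/BCE/- → run G
t=23: L0/L1/L2 = G/BCE/- → run G
t=24: L0/L1/L2 = G/BCE/- → run G
t=25: L0/L1/L2 = -/BCEG/- → run B
t=26: L0/L1/L2 = -/CEG/- → run C
t=27: L0/L1/L2 = -/CEG/- → run C
t=28: L0/L1/L2 = -/CEG/- → run C
t=29: L0/L1/L2 = -/EG/- → run E
t=30: L0/L1/L2 = -/EG/- → run E
t=31: L0/L1/L2 = -/EG/- → run E
t=32: L0/L1/L2 = -/G/- → run G
t=33: L0/L1/L2 = -/G/- → run G
t=34: L0/L1/L2 = -/G/- → run G
t=35: L0/L1/L2 = -/G/- → run G
t=36: (idle)
t=37: (idle)
t=38: (idle)
t=39: (idle)
t=40: (idle)
t=41: (idle)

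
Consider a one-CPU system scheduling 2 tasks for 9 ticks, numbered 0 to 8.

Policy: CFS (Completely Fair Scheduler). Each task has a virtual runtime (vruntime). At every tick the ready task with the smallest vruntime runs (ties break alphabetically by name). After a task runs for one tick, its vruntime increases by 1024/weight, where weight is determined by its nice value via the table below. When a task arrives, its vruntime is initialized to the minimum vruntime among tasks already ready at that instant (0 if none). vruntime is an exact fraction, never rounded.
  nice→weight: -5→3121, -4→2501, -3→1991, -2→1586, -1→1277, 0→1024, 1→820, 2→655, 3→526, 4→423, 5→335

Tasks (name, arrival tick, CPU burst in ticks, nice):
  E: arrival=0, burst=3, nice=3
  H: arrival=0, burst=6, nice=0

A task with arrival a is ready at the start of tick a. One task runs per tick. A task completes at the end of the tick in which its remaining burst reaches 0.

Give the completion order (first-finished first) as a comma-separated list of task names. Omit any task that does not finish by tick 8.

t=0: vr[E=0 H=0] → run E
t=1: vr[E=512/263 H=0] → run H
t=2: vr[E=512/263 H=1] → run H
t=3: vr[E=512/263 H=2] → run E
t=4: vr[E=1024/263 H=2] → run H
t=5: vr[E=1024/263 H=3] → run H
t=6: vr[E=1024/263 H=4] → run E
t=7: vr[H=4] → run H
t=8: vr[H=5] → run H

completion order = E, H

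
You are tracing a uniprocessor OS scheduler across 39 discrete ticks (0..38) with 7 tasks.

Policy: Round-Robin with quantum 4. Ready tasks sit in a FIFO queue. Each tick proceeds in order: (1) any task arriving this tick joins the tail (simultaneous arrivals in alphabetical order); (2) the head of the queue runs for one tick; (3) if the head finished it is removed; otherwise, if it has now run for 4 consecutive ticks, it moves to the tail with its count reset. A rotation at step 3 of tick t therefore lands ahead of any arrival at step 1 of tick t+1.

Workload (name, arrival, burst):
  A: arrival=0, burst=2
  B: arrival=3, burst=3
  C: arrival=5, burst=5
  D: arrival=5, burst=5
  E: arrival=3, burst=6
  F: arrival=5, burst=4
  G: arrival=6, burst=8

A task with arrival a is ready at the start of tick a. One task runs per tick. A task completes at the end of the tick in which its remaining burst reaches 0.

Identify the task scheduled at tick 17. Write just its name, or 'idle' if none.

t=0: queue=[A] q_used=0 → run A
t=1: queue=[A] q_used=1 → run A
t=2: (idle)
t=3: queue=[B,E] q_used=0 → run B
t=4: queue=[B,E] q_used=1 → run B
t=5: queue=[B,E,C,D,F] q_used=2 → run B
t=6: queue=[E,C,D,F,G] q_used=0 → run E
t=7: queue=[E,C,D,F,G] q_used=1 → run E
t=8: queue=[E,C,D,F,G] q_used=2 → run E
t=9: queue=[E,C,D,F,G] q_used=3 → run E
t=10: queue=[C,D,F,G,E] q_used=0 → run C
t=11: queue=[C,D,F,G,E] q_used=1 → run C
t=12: queue=[C,D,F,G,E] q_used=2 → run C
t=13: queue=[C,D,F,G,E] q_used=3 → run C
t=14: queue=[D,F,G,E,C] q_used=0 → run D
t=15: queue=[D,F,G,E,C] q_used=1 → run D
t=16: queue=[D,F,G,E,C] q_used=2 → run D
t=17: queue=[D,F,G,E,C] q_used=3 → run D
t=18: queue=[F,G,E,C,D] q_used=0 → run F
t=19: queue=[F,G,E,C,D] q_used=1 → run F
t=20: queue=[F,G,E,C,D] q_used=2 → run F
t=21: queue=[F,G,E,C,D] q_used=3 → run F
t=22: queue=[G,E,C,D] q_used=0 → run G
t=23: queue=[G,E,C,D] q_used=1 → run G
t=24: queue=[G,E,C,D] q_used=2 → run G
t=25: queue=[G,E,C,D] q_used=3 → run G
t=26: queue=[E,C,D,G] q_used=0 → run E
t=27: queue=[E,C,D,G] q_used=1 → run E
t=28: queue=[C,D,G] q_used=0 → run C
t=29: queue=[D,G] q_used=0 → run D
t=30: queue=[G] q_used=0 → run G
t=31: queue=[G] q_used=1 → run G
t=32: queue=[G] q_used=2 → run G
t=33: queue=[G] q_used=3 → run G
t=34: (idle)
t=35: (idle)
t=36: (idle)
t=37: (idle)
t=38: (idle)

running at tick 17 = D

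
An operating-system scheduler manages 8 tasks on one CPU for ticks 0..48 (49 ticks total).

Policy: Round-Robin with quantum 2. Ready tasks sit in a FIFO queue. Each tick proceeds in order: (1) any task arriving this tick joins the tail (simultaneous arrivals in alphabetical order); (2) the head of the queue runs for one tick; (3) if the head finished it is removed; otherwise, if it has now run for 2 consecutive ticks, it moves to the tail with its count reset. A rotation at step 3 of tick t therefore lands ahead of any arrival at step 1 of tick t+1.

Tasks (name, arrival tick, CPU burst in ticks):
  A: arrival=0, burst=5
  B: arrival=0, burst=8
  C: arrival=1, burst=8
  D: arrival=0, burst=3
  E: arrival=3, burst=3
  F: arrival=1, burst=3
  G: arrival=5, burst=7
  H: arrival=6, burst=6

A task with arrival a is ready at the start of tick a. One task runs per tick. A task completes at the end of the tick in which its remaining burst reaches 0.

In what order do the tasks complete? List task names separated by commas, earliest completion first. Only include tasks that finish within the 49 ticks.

t=0: queue=[A,B,D] q_used=0 → run A
t=1: queue=[A,B,D,C,F] q_used=1 → run A
t=2: queue=[B,D,C,F,A] q_used=0 → run B
t=3: queue=[B,D,C,F,A,E] q_used=1 → run B
t=4: queue=[D,C,F,A,E,B] q_used=0 → run D
t=5: queue=[D,C,F,A,E,B,G] q_used=1 → run D
t=6: queue=[C,F,A,E,B,G,D,H] q_used=0 → run C
t=7: queue=[C,F,A,E,B,G,D,H] q_used=1 → run C
t=8: queue=[F,A,E,B,G,D,H,C] q_used=0 → run F
t=9: queue=[F,A,E,B,G,D,H,C] q_used=1 → run F
t=10: queue=[A,E,B,G,D,H,C,F] q_used=0 → run A
t=11: queue=[A,E,B,G,D,H,C,F] q_used=1 → run A
t=12: queue=[E,B,G,D,H,C,F,A] q_used=0 → run E
t=13: queue=[E,B,G,D,H,C,F,A] q_used=1 → run E
t=14: queue=[B,G,D,H,C,F,A,E] q_used=0 → run B
t=15: queue=[B,G,D,H,C,F,A,E] q_used=1 → run B
t=16: queue=[G,D,H,C,F,A,E,B] q_used=0 → run G
t=17: queue=[G,D,H,C,F,A,E,B] q_used=1 → run G
t=18: queue=[D,H,C,F,A,E,B,G] q_used=0 → run D
t=19: queue=[H,C,F,A,E,B,G] q_used=0 → run H
t=20: queue=[H,C,F,A,E,B,G] q_used=1 → run H
t=21: queue=[C,F,A,E,B,G,H] q_used=0 → run C
t=22: queue=[C,F,A,E,B,G,H] q_used=1 → run C
t=23: queue=[F,A,E,B,G,H,C] q_used=0 → run F
t=24: queue=[A,E,B,G,H,C] q_used=0 → run A
t=25: queue=[E,B,G,H,C] q_used=0 → run E
t=26: queue=[B,G,H,C] q_used=0 → run B
t=27: queue=[B,G,H,C] q_used=1 → run B
t=28: queue=[G,H,C,B] q_used=0 → run G
t=29: queue=[G,H,C,B] q_used=1 → run G
t=30: queue=[H,C,B,G] q_used=0 → run H
t=31: queue=[H,C,B,G] q_used=1 → run H
t=32: queue=[C,B,G,H] q_used=0 → run C
t=33: queue=[C,B,G,H] q_used=1 → run C
t=34: queue=[B,G,H,C] q_used=0 → run B
t=35: queue=[B,G,H,C] q_used=1 → run B
t=36: queue=[G,H,C] q_used=0 → run G
t=37: queue=[G,H,C] q_used=1 → run G
t=38: queue=[H,C,G] q_used=0 → run H
t=39: queue=[H,C,G] q_used=1 → run H
t=40: queue=[C,G] q_used=0 → run C
t=41: queue=[C,G] q_used=1 → run C
t=42: queue=[G] q_used=0 → run G
t=43: (idle)
t=44: (idle)
t=45: (idle)
t=46: (idle)
t=47: (idle)
t=48: (idle)

completion order = D, F, A, E, B, H, C, G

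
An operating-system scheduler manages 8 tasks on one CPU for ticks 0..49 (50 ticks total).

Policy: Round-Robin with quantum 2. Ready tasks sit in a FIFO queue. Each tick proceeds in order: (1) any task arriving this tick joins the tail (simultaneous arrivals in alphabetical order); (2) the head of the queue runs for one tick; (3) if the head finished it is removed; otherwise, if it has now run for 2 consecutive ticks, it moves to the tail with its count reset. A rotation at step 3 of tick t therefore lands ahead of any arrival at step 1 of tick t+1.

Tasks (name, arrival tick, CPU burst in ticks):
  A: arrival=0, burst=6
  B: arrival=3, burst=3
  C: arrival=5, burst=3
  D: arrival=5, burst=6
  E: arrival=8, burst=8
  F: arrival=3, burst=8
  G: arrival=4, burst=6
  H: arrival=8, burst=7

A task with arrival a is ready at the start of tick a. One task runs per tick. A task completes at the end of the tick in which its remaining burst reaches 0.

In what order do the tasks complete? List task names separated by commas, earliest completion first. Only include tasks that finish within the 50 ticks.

completion order = A, B, C, G, D, F, E, H

t=0: queue=[A] q_used=0 → run A
t=1: queue=[A] q_used=1 → run A
t=2: queue=[A] q_used=0 → run A
t=3: queue=[A,B,F] q_used=1 → run A
t=4: queue=[B,F,A,G] q_used=0 → run B
t=5: queue=[B,F,A,G,C,D] q_used=1 → run B
t=6: queue=[F,A,G,C,D,B] q_used=0 → run F
t=7: queue=[F,A,G,C,D,B] q_used=1 → run F
t=8: queue=[A,G,C,D,B,F,E,H] q_used=0 → run A
t=9: queue=[A,G,C,D,B,F,E,H] q_used=1 → run A
t=10: queue=[G,C,D,B,F,E,H] q_used=0 → run G
t=11: queue=[G,C,D,B,F,E,H] q_used=1 → run G
t=12: queue=[C,D,B,F,E,H,G] q_used=0 → run C
t=13: queue=[C,D,B,F,E,H,G] q_used=1 → run C
t=14: queue=[D,B,F,E,H,G,C] q_used=0 → run D
t=15: queue=[D,B,F,E,H,G,C] q_used=1 → run D
t=16: queue=[B,F,E,H,G,C,D] q_used=0 → run B
t=17: queue=[F,E,H,G,C,D] q_used=0 → run F
t=18: queue=[F,E,H,G,C,D] q_used=1 → run F
t=19: queue=[E,H,G,C,D,F] q_used=0 → run E
t=20: queue=[E,H,G,C,D,F] q_used=1 → run E
t=21: queue=[H,G,C,D,F,E] q_used=0 → run H
t=22: queue=[H,G,C,D,F,E] q_used=1 → run H
t=23: queue=[G,C,D,F,E,H] q_used=0 → run G
t=24: queue=[G,C,D,F,E,H] q_used=1 → run G
t=25: queue=[C,D,F,E,H,G] q_used=0 → run C
t=26: queue=[D,F,E,H,G] q_used=0 → run D
t=27: queue=[D,F,E,H,G] q_used=1 → run D
t=28: queue=[F,E,H,G,D] q_used=0 → run F
t=29: queue=[F,E,H,G,D] q_used=1 → run F
t=30: queue=[E,H,G,D,F] q_used=0 → run E
t=31: queue=[E,H,G,D,F] q_used=1 → run E
t=32: queue=[H,G,D,F,E] q_used=0 → run H
t=33: queue=[H,G,D,F,E] q_used=1 → run H
t=34: queue=[G,D,F,E,H] q_used=0 → run G
t=35: queue=[G,D,F,E,H] q_used=1 → run G
t=36: queue=[D,F,E,H] q_used=0 → run D
t=37: queue=[D,F,E,H] q_used=1 → run D
t=38: queue=[F,E,H] q_used=0 → run F
t=39: queue=[F,E,H] q_used=1 → run F
t=40: queue=[E,H] q_used=0 → run E
t=41: queue=[E,H] q_used=1 → run E
t=42: queue=[H,E] q_used=0 → run H
t=43: queue=[H,E] q_used=1 → run H
t=44: queue=[E,H] q_used=0 → run E
t=45: queue=[E,H] q_used=1 → run E
t=46: queue=[H] q_used=0 → run H
t=47: (idle)
t=48: (idle)
t=49: (idle)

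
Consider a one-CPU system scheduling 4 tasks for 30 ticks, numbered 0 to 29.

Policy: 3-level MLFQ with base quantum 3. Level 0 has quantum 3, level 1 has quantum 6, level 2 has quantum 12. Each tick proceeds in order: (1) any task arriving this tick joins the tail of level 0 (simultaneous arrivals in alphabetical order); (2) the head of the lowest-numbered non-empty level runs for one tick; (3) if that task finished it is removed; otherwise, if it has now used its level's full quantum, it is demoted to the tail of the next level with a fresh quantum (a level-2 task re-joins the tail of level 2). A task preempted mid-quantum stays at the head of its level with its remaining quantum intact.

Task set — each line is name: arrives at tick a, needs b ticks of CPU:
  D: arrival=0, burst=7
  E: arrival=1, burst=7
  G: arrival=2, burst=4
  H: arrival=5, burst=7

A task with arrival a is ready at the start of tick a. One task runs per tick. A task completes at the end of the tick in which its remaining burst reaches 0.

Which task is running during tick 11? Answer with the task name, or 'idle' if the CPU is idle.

running at tick 11 = H

t=0: L0/L1/L2 = D/-/- → run D
t=1: L0/L1/L2 = DE/-/- → run D
t=2: L0/L1/L2 = DEG/-/- → run D
t=3: L0/L1/L2 = EG/D/- → run E
t=4: L0/L1/L2 = EG/D/- → run E
t=5: L0/L1/L2 = EGH/D/- → run E
t=6: L0/L1/L2 = GH/DE/- → run G
t=7: L0/L1/L2 = GH/DE/- → run G
t=8: L0/L1/L2 = GH/DE/- → run G
t=9: L0/L1/L2 = H/DEG/- → run H
t=10: L0/L1/L2 = H/DEG/- → run H
t=11: L0/L1/L2 = H/DEG/- → run H
t=12: L0/L1/L2 = -/DEGH/- → run D
t=13: L0/L1/L2 = -/DEGH/- → run D
t=14: L0/L1/L2 = -/DEGH/- → run D
t=15: L0/L1/L2 = -/DEGH/- → run D
t=16: L0/L1/L2 = -/EGH/- → run E
t=17: L0/L1/L2 = -/EGH/- → run E
t=18: L0/L1/L2 = -/EGH/- → run E
t=19: L0/L1/L2 = -/EGH/- → run E
t=20: L0/L1/L2 = -/GH/- → run G
t=21: L0/L1/L2 = -/H/- → run H
t=22: L0/L1/L2 = -/H/- → run H
t=23: L0/L1/L2 = -/H/- → run H
t=24: L0/L1/L2 = -/H/- → run H
t=25: (idle)
t=26: (idle)
t=27: (idle)
t=28: (idle)
t=29: (idle)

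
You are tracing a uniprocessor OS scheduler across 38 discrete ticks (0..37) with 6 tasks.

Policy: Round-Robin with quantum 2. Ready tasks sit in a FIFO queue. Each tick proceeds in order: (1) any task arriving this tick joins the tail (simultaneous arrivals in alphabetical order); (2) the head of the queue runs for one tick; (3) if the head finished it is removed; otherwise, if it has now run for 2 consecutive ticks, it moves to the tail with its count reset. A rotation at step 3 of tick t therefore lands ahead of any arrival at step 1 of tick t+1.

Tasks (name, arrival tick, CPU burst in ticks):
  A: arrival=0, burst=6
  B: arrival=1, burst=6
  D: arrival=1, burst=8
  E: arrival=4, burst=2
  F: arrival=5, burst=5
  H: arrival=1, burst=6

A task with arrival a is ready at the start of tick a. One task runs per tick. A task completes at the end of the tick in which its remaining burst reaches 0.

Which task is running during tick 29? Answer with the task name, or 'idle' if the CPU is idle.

running at tick 29 = H

t=0: queue=[A] q_used=0 → run A
t=1: queue=[A,B,D,H] q_used=1 → run A
t=2: queue=[B,D,H,A] q_used=0 → run B
t=3: queue=[B,D,H,A] q_used=1 → run B
t=4: queue=[D,H,A,B,E] q_used=0 → run D
t=5: queue=[D,H,A,B,E,F] q_used=1 → run D
t=6: queue=[H,A,B,E,F,D] q_used=0 → run H
t=7: queue=[H,A,B,E,F,D] q_used=1 → run H
t=8: queue=[A,B,E,F,D,H] q_used=0 → run A
t=9: queue=[A,B,E,F,D,H] q_used=1 → run A
t=10: queue=[B,E,F,D,H,A] q_used=0 → run B
t=11: queue=[B,E,F,D,H,A] q_used=1 → run B
t=12: queue=[E,F,D,H,A,B] q_used=0 → run E
t=13: queue=[E,F,D,H,A,B] q_used=1 → run E
t=14: queue=[F,D,H,A,B] q_used=0 → run F
t=15: queue=[F,D,H,A,B] q_used=1 → run F
t=16: queue=[D,H,A,B,F] q_used=0 → run D
t=17: queue=[D,H,A,B,F] q_used=1 → run D
t=18: queue=[H,A,B,F,D] q_used=0 → run H
t=19: queue=[H,A,B,F,D] q_used=1 → run H
t=20: queue=[A,B,F,D,H] q_used=0 → run A
t=21: queue=[A,B,F,D,H] q_used=1 → run A
t=22: queue=[B,F,D,H] q_used=0 → run B
t=23: queue=[B,F,D,H] q_used=1 → run B
t=24: queue=[F,D,H] q_used=0 → run F
t=25: queue=[F,D,H] q_used=1 → run F
t=26: queue=[D,H,F] q_used=0 → run D
t=27: queue=[D,H,F] q_used=1 → run D
t=28: queue=[H,F,D] q_used=0 → run H
t=29: queue=[H,F,D] q_used=1 → run H
t=30: queue=[F,D] q_used=0 → run F
t=31: queue=[D] q_used=0 → run D
t=32: queue=[D] q_used=1 → run D
t=33: (idle)
t=34: (idle)
t=35: (idle)
t=36: (idle)
t=37: (idle)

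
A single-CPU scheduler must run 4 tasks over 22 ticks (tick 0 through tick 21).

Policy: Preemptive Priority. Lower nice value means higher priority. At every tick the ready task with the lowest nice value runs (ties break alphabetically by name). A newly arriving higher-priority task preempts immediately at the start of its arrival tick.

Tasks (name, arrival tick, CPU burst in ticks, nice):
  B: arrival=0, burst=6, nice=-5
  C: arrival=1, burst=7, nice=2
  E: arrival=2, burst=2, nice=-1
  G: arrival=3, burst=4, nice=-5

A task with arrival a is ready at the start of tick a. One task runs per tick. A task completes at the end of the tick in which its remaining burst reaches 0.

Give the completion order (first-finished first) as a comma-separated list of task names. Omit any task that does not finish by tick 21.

t=0: ready={B} → run B
t=1: ready={B,C} → run B
t=2: ready={B,C,E} → run B
t=3: ready={B,C,E,G} → run B
t=4: ready={B,C,E,G} → run B
t=5: ready={B,C,E,G} → run B
t=6: ready={C,E,G} → run G
t=7: ready={C,E,G} → run G
t=8: ready={C,E,G} → run G
t=9: ready={C,E,G} → run G
t=10: ready={C,E} → run E
t=11: ready={C,E} → run E
t=12: ready={C} → run C
t=13: ready={C} → run C
t=14: ready={C} → run C
t=15: ready={C} → run C
t=16: ready={C} → run C
t=17: ready={C} → run C
t=18: ready={C} → run C
t=19: (idle)
t=20: (idle)
t=21: (idle)

completion order = B, G, E, C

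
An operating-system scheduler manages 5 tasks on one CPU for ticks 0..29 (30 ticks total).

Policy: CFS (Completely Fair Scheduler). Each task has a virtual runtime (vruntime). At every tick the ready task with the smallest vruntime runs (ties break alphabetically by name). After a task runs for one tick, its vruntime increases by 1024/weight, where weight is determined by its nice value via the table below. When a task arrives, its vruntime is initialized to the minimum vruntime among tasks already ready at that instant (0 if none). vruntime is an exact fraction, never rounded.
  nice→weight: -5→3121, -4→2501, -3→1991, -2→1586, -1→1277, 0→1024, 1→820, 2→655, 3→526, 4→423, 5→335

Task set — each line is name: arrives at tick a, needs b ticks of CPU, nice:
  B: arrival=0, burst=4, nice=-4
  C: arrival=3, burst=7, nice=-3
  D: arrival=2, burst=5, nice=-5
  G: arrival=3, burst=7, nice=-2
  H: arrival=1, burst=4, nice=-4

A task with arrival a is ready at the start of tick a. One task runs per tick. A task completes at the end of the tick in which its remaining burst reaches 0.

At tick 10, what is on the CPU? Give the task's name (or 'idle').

running at tick 10 = G

t=0: vr[B=0] → run B
t=1: vr[B=1024/2501 H=1024/2501] → run B
t=2: vr[B=2048/2501 D=1024/2501 H=1024/2501] → run D
t=3: vr[B=2048/2501 C=1024/2501 D=5756928/7805621 G=1024/2501 H=1024/2501] → run C
t=4: vr[B=2048/2501 C=4599808/4979491 D=5756928/7805621 G=1024/2501 H=1024/2501] → run G
t=5: vr[B=2048/2501 C=4599808/4979491 D=5756928/7805621 G=34304/32513 H=1024/2501] → run H
t=6: vr[B=2048/2501 C=4599808/4979491 D=5756928/7805621 G=34304/32513 H=2048/2501] → run D
t=7: vr[B=2048/2501 C=4599808/4979491 D=8317952/7805621 G=34304/32513 H=2048/2501] → run B
t=8: vr[B=3072/2501 C=4599808/4979491 D=8317952/7805621 G=34304/32513 H=2048/2501] → run H
t=9: vr[B=3072/2501 C=4599808/4979491 D=8317952/7805621 G=34304/32513 H=3072/2501] → run C
t=10: vr[B=3072/2501 C=7160832/4979491 D=8317952/7805621 G=34304/32513 H=3072/2501] → run G
t=11: vr[B=3072/2501 C=7160832/4979491 D=8317952/7805621 G=55296/32513 H=3072/2501] → run D
t=12: vr[B=3072/2501 C=7160832/4979491 D=10878976/7805621 G=55296/32513 H=3072/2501] → run B
t=13: vr[C=7160832/4979491 D=10878976/7805621 G=55296/32513 H=3072/2501] → run H
t=14: vr[C=7160832/4979491 D=10878976/7805621 G=55296/32513 H=4096/2501] → run D
t=15: vr[C=7160832/4979491 D=13440000/7805621 G=55296/32513 H=4096/2501] → run C
t=16: vr[C=9721856/4979491 D=13440000/7805621 G=55296/32513 H=4096/2501] → run H
t=17: vr[C=9721856/4979491 D=13440000/7805621 G=55296/32513] → run G
t=18: vr[C=9721856/4979491 D=13440000/7805621 G=76288/32513] → run D
t=19: vr[C=9721856/4979491 G=76288/32513] → run C
t=20: vr[C=12282880/4979491 G=76288/32513] → run G
t=21: vr[C=12282880/4979491 G=97280/32513] → run C
t=22: vr[C=14843904/4979491 G=97280/32513] → run C
t=23: vr[C=17404928/4979491 G=97280/32513] → run G
t=24: vr[C=17404928/4979491 G=118272/32513] → run C
t=25: vr[G=118272/32513] → run G
t=26: vr[G=139264/32513] → run G
t=27: (idle)
t=28: (idle)
t=29: (idle)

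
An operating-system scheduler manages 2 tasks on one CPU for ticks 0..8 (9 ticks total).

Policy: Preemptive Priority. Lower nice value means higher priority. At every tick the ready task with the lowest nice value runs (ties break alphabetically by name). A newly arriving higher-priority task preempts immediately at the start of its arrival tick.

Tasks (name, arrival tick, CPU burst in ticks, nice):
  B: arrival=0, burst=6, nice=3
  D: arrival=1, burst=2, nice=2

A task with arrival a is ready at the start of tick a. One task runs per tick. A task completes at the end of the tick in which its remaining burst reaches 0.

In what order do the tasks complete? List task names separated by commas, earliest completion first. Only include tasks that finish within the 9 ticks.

completion order = D, B

t=0: ready={B} → run B
t=1: ready={B,D} → run D
t=2: ready={B,D} → run D
t=3: ready={B} → run B
t=4: ready={B} → run B
t=5: ready={B} → run B
t=6: ready={B} → run B
t=7: ready={B} → run B
t=8: (idle)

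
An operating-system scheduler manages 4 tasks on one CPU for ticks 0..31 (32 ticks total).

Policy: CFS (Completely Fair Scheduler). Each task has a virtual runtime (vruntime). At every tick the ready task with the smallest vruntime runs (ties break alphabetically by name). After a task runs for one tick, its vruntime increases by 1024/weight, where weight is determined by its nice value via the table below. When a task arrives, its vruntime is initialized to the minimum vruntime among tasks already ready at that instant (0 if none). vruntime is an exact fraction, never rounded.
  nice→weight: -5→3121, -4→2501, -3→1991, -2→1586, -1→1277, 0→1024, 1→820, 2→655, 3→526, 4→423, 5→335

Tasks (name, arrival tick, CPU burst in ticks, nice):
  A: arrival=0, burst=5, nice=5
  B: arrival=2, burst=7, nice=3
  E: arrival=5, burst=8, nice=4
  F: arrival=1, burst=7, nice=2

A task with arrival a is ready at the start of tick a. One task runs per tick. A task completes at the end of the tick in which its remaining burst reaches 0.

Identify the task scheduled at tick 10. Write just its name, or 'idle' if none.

running at tick 10 = E

t=0: vr[A=0] → run A
t=1: vr[A=1024/335 F=1024/335] → run A
t=2: vr[A=2048/335 B=1024/335 F=1024/335] → run B
t=3: vr[A=2048/335 B=440832/88105 F=1024/335] → run F
t=4: vr[A=2048/335 B=440832/88105 F=202752/43885] → run F
t=5: vr[A=2048/335 B=440832/88105 E=440832/88105 F=54272/8777] → run B
t=6: vr[A=2048/335 B=612352/88105 E=440832/88105 F=54272/8777] → run E
t=7: vr[A=2048/335 B=612352/88105 E=276691456/37268415 F=54272/8777] → run A
t=8: vr[A=3072/335 B=612352/88105 E=276691456/37268415 F=54272/8777] → run F
t=9: vr[A=3072/335 B=612352/88105 E=276691456/37268415 F=339968/43885] → run B
t=10: vr[A=3072/335 B=783872/88105 E=276691456/37268415 F=339968/43885] → run E
t=11: vr[A=3072/335 B=783872/88105 E=366910976/37268415 F=339968/43885] → run F
t=12: vr[A=3072/335 B=783872/88105 E=366910976/37268415 F=408576/43885] → run B
t=13: vr[A=3072/335 B=955392/88105 E=366910976/37268415 F=408576/43885] → run A
t=14: vr[A=4096/335 B=955392/88105 E=366910976/37268415 F=408576/43885] → run F
t=15: vr[A=4096/335 B=955392/88105 E=366910976/37268415 F=477184/43885] → run E
t=16: vr[A=4096/335 B=955392/88105 E=152376832/12422805 F=477184/43885] → run B
t=17: vr[A=4096/335 B=1126912/88105 E=152376832/12422805 F=477184/43885] → run F
t=18: vr[A=4096/335 B=1126912/88105 E=152376832/12422805 F=545792/43885] → run A
t=19: vr[B=1126912/88105 E=152376832/12422805 F=545792/43885] → run E
t=20: vr[B=1126912/88105 E=547350016/37268415 F=545792/43885] → run F
t=21: vr[B=1126912/88105 E=547350016/37268415] → run B
t=22: vr[B=1298432/88105 E=547350016/37268415] → run E
t=23: vr[B=1298432/88105 E=637569536/37268415] → run B
t=24: vr[E=637569536/37268415] → run E
t=25: vr[E=242596352/12422805] → run E
t=26: vr[E=818008576/37268415] → run E
t=27: (idle)
t=28: (idle)
t=29: (idle)
t=30: (idle)
t=31: (idle)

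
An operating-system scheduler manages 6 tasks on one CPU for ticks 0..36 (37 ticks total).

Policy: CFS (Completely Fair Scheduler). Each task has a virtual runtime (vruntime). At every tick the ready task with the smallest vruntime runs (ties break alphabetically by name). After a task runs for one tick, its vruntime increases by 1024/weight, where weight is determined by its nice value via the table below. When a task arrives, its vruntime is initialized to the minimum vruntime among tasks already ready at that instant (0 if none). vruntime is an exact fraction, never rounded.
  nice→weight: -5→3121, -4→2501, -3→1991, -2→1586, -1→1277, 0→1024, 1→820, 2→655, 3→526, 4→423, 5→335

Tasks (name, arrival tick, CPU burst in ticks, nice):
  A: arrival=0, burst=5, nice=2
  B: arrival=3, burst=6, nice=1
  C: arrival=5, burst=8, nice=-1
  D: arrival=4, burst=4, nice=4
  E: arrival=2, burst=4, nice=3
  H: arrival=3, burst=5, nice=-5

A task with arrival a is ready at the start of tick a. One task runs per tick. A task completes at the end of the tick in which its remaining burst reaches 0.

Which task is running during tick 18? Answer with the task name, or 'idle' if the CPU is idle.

running at tick 18 = D

t=0: vr[A=0] → run A
t=1: vr[A=1024/655] → run A
t=2: vr[A=2048/655 E=2048/655] → run A
t=3: vr[A=3072/655 B=2048/655 E=2048/655 H=2048/655] → run B
t=4: vr[A=3072/655 B=117504/26855 D=2048/655 E=2048/655 H=2048/655] → run D
t=5: vr[A=3072/655 B=117504/26855 C=2048/655 D=1537024/277065 E=2048/655 H=2048/655] → run C
t=6: vr[A=3072/655 B=117504/26855 C=3286016/836435 D=1537024/277065 E=2048/655 H=2048/655] → run E
t=7: vr[A=3072/655 B=117504/26855 C=3286016/836435 D=1537024/277065 E=873984/172265 H=2048/655] → run H
t=8: vr[A=3072/655 B=117504/26855 C=3286016/836435 D=1537024/277065 E=873984/172265 H=7062528/2044255] → run H
t=9: vr[A=3072/655 B=117504/26855 C=3286016/836435 D=1537024/277065 E=873984/172265 H=7733248/2044255] → run H
t=10: vr[A=3072/655 B=117504/26855 C=3286016/836435 D=1537024/277065 E=873984/172265 H=8403968/2044255] → run C
t=11: vr[A=3072/655 B=117504/26855 C=3956736/836435 D=1537024/277065 E=873984/172265 H=8403968/2044255] → run H
t=12: vr[A=3072/655 B=117504/26855 C=3956736/836435 D=1537024/277065 E=873984/172265 H=9074688/2044255] → run B
t=13: vr[A=3072/655 B=30208/5371 C=3956736/836435 D=1537024/277065 E=873984/172265 H=9074688/2044255] → run H
t=14: vr[A=3072/655 B=30208/5371 C=3956736/836435 D=1537024/277065 E=873984/172265] → run A
t=15: vr[A=4096/655 B=30208/5371 C=3956736/836435 D=1537024/277065 E=873984/172265] → run C
t=16: vr[A=4096/655 B=30208/5371 C=4627456/836435 D=1537024/277065 E=873984/172265] → run E
t=17: vr[A=4096/655 B=30208/5371 C=4627456/836435 D=1537024/277065 E=1209344/172265] → run C
t=18: vr[A=4096/655 B=30208/5371 C=5298176/836435 D=1537024/277065 E=1209344/172265] → run D
t=19: vr[A=4096/655 B=30208/5371 C=5298176/836435 D=2207744/277065 E=1209344/172265] → run B
t=20: vr[A=4096/655 B=184576/26855 C=5298176/836435 D=2207744/277065 E=1209344/172265] → run A
t=21: vr[B=184576/26855 C=5298176/836435 D=2207744/277065 E=1209344/172265] → run C
t=22: vr[B=184576/26855 C=5968896/836435 D=2207744/277065 E=1209344/172265] → run B
t=23: vr[B=218112/26855 C=5968896/836435 D=2207744/277065 E=1209344/172265] → run E
t=24: vr[B=218112/26855 C=5968896/836435 D=2207744/277065 E=1544704/172265] → run C
t=25: vr[B=218112/26855 C=6639616/836435 D=2207744/277065 E=1544704/172265] → run C
t=26: vr[B=218112/26855 C=7310336/836435 D=2207744/277065 E=1544704/172265] → run D
t=27: vr[B=218112/26855 C=7310336/836435 D=959488/92355 E=1544704/172265] → run B
t=28: vr[B=251648/26855 C=7310336/836435 D=959488/92355 E=1544704/172265] → run C
t=29: vr[B=251648/26855 D=959488/92355 E=1544704/172265] → run E
t=30: vr[B=251648/26855 D=959488/92355] → run B
t=31: vr[D=959488/92355] → run D
t=32: (idle)
t=33: (idle)
t=34: (idle)
t=35: (idle)
t=36: (idle)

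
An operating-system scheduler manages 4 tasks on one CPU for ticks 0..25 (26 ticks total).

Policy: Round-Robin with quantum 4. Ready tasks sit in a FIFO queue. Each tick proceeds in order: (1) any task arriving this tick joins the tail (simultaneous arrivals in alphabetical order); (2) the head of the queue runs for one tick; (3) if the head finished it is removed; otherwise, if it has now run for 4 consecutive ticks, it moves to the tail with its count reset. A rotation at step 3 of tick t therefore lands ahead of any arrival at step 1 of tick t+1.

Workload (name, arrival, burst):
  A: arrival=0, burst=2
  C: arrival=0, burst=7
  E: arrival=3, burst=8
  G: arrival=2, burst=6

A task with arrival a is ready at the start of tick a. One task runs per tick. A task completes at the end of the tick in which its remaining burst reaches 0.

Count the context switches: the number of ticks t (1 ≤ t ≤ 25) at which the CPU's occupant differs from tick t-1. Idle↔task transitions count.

t=0: queue=[A,C] q_used=0 → run A
t=1: queue=[A,C] q_used=1 → run A
t=2: queue=[C,G] q_used=0 → run C
t=3: queue=[C,G,E] q_used=1 → run C
t=4: queue=[C,G,E] q_used=2 → run C
t=5: queue=[C,G,E] q_used=3 → run C
t=6: queue=[G,E,C] q_used=0 → run G
t=7: queue=[G,E,C] q_used=1 → run G
t=8: queue=[G,E,C] q_used=2 → run G
t=9: queue=[G,E,C] q_used=3 → run G
t=10: queue=[E,C,G] q_used=0 → run E
t=11: queue=[E,C,G] q_used=1 → run E
t=12: queue=[E,C,G] q_used=2 → run E
t=13: queue=[E,C,G] q_used=3 → run E
t=14: queue=[C,G,E] q_used=0 → run C
t=15: queue=[C,G,E] q_used=1 → run C
t=16: queue=[C,G,E] q_used=2 → run C
t=17: queue=[G,E] q_used=0 → run G
t=18: queue=[G,E] q_used=1 → run G
t=19: queue=[E] q_used=0 → run E
t=20: queue=[E] q_used=1 → run E
t=21: queue=[E] q_used=2 → run E
t=22: queue=[E] q_used=3 → run E
t=23: (idle)
t=24: (idle)
t=25: (idle)

context switches = 7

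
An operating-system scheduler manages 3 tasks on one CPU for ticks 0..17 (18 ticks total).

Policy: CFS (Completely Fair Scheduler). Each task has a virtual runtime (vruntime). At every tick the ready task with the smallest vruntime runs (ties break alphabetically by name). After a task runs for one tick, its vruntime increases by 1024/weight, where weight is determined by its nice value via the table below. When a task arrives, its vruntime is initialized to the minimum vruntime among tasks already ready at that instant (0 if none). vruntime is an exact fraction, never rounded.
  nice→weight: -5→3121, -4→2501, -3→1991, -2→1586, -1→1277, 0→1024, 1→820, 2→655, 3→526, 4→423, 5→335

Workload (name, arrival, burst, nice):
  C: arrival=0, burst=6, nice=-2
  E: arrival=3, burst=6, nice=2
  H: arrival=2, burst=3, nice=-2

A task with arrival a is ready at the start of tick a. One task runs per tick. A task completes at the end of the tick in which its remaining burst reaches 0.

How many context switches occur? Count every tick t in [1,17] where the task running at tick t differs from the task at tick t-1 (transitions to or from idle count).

context switches = 10

t=0: vr[C=0] → run C
t=1: vr[C=512/793] → run C
t=2: vr[C=1024/793 H=1024/793] → run C
t=3: vr[C=1536/793 E=1024/793 H=1024/793] → run E
t=4: vr[C=1536/793 E=1482752/519415 H=1024/793] → run H
t=5: vr[C=1536/793 E=1482752/519415 H=1536/793] → run C
t=6: vr[C=2048/793 E=1482752/519415 H=1536/793] → run H
t=7: vr[C=2048/793 E=1482752/519415 H=2048/793] → run C
t=8: vr[C=2560/793 E=1482752/519415 H=2048/793] → run H
t=9: vr[C=2560/793 E=1482752/519415] → run E
t=10: vr[C=2560/793 E=2294784/519415] → run C
t=11: vr[E=2294784/519415] → run E
t=12: vr[E=3106816/519415] → run E
t=13: vr[E=3918848/519415] → run E
t=14: vr[E=946176/103883] → run E
t=15: (idle)
t=16: (idle)
t=17: (idle)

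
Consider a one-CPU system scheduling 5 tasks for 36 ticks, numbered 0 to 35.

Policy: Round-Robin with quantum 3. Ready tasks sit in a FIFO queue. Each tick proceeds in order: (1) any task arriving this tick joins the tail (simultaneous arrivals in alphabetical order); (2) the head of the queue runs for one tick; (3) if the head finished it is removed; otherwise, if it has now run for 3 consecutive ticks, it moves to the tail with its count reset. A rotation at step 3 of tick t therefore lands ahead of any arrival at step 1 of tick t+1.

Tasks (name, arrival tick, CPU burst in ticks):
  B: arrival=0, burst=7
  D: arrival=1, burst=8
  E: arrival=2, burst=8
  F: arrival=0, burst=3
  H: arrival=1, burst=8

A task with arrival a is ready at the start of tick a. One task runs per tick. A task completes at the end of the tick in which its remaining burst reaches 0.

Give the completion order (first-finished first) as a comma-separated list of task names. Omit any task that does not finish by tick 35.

t=0: queue=[B,F] q_used=0 → run B
t=1: queue=[B,F,D,H] q_used=1 → run B
t=2: queue=[B,F,D,H,E] q_used=2 → run B
t=3: queue=[F,D,H,E,B] q_used=0 → run F
t=4: queue=[F,D,H,E,B] q_used=1 → run F
t=5: queue=[F,D,H,E,B] q_used=2 → run F
t=6: queue=[D,H,E,B] q_used=0 → run D
t=7: queue=[D,H,E,B] q_used=1 → run D
t=8: queue=[D,H,E,B] q_used=2 → run D
t=9: queue=[H,E,B,D] q_used=0 → run H
t=10: queue=[H,E,B,D] q_used=1 → run H
t=11: queue=[H,E,B,D] q_used=2 → run H
t=12: queue=[E,B,D,H] q_used=0 → run E
t=13: queue=[E,B,D,H] q_used=1 → run E
t=14: queue=[E,B,D,H] q_used=2 → run E
t=15: queue=[B,D,H,E] q_used=0 → run B
t=16: queue=[B,D,H,E] q_used=1 → run B
t=17: queue=[B,D,H,E] q_used=2 → run B
t=18: queue=[D,H,E,B] q_used=0 → run D
t=19: queue=[D,H,E,B] q_used=1 → run D
t=20: queue=[D,H,E,B] q_used=2 → run D
t=21: queue=[H,E,B,D] q_used=0 → run H
t=22: queue=[H,E,B,D] q_used=1 → run H
t=23: queue=[H,E,B,D] q_used=2 → run H
t=24: queue=[E,B,D,H] q_used=0 → run E
t=25: queue=[E,B,D,H] q_used=1 → run E
t=26: queue=[E,B,D,H] q_used=2 → run E
t=27: queue=[B,D,H,E] q_used=0 → run B
t=28: queue=[D,H,E] q_used=0 → run D
t=29: queue=[D,H,E] q_used=1 → run D
t=30: queue=[H,E] q_used=0 → run H
t=31: queue=[H,E] q_used=1 → run H
t=32: queue=[E] q_used=0 → run E
t=33: queue=[E] q_used=1 → run E
t=34: (idle)
t=35: (idle)

completion order = F, B, D, H, E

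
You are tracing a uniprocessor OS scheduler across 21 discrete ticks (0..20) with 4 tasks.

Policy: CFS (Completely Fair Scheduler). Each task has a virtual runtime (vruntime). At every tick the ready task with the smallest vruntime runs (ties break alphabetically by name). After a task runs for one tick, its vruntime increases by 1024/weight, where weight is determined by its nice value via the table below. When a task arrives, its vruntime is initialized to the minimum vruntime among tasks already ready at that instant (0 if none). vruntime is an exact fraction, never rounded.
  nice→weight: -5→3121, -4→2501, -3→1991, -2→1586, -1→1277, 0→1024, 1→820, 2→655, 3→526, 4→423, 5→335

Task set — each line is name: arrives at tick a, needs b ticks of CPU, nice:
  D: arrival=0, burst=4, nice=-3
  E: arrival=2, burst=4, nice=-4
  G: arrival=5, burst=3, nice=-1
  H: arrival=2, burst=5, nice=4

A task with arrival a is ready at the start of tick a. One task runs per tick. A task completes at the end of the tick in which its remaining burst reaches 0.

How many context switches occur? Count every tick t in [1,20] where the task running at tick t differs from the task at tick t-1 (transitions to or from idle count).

context switches = 11

t=0: vr[D=0] → run D
t=1: vr[D=1024/1991] → run D
t=2: vr[D=2048/1991 E=2048/1991 H=2048/1991] → run D
t=3: vr[D=3072/1991 E=2048/1991 H=2048/1991] → run E
t=4: vr[D=3072/1991 E=7160832/4979491 H=2048/1991] → run H
t=5: vr[D=3072/1991 E=7160832/4979491 G=7160832/4979491 H=2905088/842193] → run E
t=6: vr[D=3072/1991 E=9199616/4979491 G=7160832/4979491 H=2905088/842193] → run G
t=7: vr[D=3072/1991 E=9199616/4979491 G=14243381248/6358810007 H=2905088/842193] → run D
t=8: vr[E=9199616/4979491 G=14243381248/6358810007 H=2905088/842193] → run E
t=9: vr[E=11238400/4979491 G=14243381248/6358810007 H=2905088/842193] → run G
t=10: vr[E=11238400/4979491 G=19342380032/6358810007 H=2905088/842193] → run E
t=11: vr[G=19342380032/6358810007 H=2905088/842193] → run G
t=12: vr[H=2905088/842193] → run H
t=13: vr[H=4943872/842193] → run H
t=14: vr[H=2327552/280731] → run H
t=15: vr[H=9021440/842193] → run H
t=16: (idle)
t=17: (idle)
t=18: (idle)
t=19: (idle)
t=20: (idle)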